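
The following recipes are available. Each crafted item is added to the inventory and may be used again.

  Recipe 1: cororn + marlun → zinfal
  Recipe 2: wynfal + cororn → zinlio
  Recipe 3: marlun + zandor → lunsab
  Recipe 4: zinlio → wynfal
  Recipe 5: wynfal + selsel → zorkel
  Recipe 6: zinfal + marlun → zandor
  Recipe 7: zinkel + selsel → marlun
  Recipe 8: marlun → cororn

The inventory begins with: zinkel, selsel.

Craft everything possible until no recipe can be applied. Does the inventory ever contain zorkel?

No

zorkel would need wynfal and selsel (Recipe 5), but wynfal is never obtained.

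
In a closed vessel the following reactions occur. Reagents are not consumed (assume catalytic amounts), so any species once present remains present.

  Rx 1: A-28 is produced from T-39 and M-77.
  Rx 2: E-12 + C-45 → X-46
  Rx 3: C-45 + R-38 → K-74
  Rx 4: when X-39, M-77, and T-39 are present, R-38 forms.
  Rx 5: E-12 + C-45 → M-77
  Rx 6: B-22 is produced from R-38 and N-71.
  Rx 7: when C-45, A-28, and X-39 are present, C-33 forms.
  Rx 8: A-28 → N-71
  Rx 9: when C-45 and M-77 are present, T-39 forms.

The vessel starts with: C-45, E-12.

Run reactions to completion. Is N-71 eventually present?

Yes

E-12 and C-45 present → M-77 forms (Rx 5).
C-45 and M-77 present → T-39 forms (Rx 9).
T-39 and M-77 present → A-28 forms (Rx 1).
A-28 present → N-71 forms (Rx 8).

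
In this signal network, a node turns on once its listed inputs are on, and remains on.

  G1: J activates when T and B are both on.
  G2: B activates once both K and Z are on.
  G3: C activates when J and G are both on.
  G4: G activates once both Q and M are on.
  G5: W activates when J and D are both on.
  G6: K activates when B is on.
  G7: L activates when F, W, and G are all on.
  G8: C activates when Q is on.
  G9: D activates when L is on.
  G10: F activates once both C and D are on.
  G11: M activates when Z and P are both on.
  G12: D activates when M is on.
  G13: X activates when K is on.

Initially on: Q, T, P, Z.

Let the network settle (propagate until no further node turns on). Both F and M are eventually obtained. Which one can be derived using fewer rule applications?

M

M: G11: Z and P on → M on. [1 rule application]
F: G11: Z and P on → M on. Q is on, so C activates (G8). G12: M on → D on. C and D are on, so F activates (G10). [4 rule applications]
M needs fewer.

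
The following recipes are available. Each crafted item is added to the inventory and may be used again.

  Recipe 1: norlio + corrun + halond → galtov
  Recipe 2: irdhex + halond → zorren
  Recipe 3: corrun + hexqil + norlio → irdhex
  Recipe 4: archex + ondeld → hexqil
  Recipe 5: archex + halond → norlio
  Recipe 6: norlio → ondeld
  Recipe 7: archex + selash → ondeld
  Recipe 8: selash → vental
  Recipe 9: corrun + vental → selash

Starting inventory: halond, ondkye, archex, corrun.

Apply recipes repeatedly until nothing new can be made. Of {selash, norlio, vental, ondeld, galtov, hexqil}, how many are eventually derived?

Using Recipe 5, archex and halond make norlio.
norlio + corrun + halond → galtov (Recipe 1).
Using Recipe 6, norlio makes ondeld.
archex + ondeld → hexqil (Recipe 4).
selash would need corrun and vental (Recipe 9), but vental is never obtained.
norlio: reached.
vental would need selash (Recipe 8), but selash is never obtained.
ondeld: reached.
galtov: reached.
hexqil: reached.
Reached: norlio, ondeld, galtov, and hexqil — 4 of the 6.

4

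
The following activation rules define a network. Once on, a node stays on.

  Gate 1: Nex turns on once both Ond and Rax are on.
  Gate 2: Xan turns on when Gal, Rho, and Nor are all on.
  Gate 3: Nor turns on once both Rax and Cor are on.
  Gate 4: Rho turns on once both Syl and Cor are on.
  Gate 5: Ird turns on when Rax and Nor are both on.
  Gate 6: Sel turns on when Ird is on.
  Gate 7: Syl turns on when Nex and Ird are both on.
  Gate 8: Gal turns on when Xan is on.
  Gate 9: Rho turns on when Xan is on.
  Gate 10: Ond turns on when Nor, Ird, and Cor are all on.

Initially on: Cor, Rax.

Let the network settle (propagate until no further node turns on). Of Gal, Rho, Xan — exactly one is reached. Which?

Rho

Gate 3: Rax and Cor on → Nor on.
Rax and Nor are on, so Ird turns on (Gate 5).
Nor, Ird, and Cor are on, so Ond turns on (Gate 10).
Ond and Rax are on, so Nex turns on (Gate 1).
Nex and Ird are on, so Syl turns on (Gate 7).
Gate 4: Syl and Cor on → Rho on.
Xan would need Gal, Rho, and Nor (Gate 2), but Gal never turns on. Gal would need Xan (Gate 8), but Xan never turns on.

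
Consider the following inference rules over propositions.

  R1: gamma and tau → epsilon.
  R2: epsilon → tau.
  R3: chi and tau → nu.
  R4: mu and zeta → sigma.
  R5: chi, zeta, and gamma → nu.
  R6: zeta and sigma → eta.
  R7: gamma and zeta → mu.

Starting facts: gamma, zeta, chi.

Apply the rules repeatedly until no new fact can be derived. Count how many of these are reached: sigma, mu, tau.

gamma and zeta hold, so mu follows (R7).
mu and zeta hold, so sigma follows (R4).
sigma: reached.
mu: reached.
tau would need epsilon (R2), but epsilon is never established.
Reached: sigma and mu — 2 of the 3.

2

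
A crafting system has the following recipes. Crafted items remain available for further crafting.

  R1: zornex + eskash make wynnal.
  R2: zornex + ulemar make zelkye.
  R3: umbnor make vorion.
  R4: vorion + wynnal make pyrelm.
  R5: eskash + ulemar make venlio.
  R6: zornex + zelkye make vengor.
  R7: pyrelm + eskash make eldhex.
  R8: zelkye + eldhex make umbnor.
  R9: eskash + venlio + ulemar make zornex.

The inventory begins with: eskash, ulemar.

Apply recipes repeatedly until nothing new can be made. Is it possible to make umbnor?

No

umbnor would need zelkye and eldhex (R8), but eldhex is never obtained.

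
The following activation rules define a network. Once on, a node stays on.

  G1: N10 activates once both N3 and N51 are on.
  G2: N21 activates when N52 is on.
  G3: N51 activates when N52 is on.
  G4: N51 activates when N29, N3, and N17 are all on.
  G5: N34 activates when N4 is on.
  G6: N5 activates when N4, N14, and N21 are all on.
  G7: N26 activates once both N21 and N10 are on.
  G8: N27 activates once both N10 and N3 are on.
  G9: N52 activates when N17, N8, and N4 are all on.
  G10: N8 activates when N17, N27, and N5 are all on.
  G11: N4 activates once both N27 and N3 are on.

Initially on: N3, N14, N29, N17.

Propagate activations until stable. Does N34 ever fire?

G4: N29, N3, and N17 on → N51 on.
N3 and N51 are on, so N10 activates (G1).
G8: N10 and N3 on → N27 on.
N27 and N3 are on, so N4 activates (G11).
N4 is on, so N34 activates (G5).

Yes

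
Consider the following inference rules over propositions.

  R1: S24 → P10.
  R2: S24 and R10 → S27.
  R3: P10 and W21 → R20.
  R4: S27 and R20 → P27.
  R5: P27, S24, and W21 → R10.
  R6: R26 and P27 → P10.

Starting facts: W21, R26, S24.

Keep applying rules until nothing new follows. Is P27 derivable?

P27 would need S27 and R20 (R4), but S27 is never established.

No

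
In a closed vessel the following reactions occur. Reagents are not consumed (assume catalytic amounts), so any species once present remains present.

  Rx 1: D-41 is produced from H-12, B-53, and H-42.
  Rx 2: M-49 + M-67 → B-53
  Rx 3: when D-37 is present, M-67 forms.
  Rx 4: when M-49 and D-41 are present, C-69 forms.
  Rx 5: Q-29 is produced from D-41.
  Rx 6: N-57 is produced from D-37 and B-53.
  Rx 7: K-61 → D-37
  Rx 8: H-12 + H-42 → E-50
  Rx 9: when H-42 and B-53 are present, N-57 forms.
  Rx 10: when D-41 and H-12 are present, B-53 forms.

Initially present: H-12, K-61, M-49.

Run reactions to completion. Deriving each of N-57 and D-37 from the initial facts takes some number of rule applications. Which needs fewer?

D-37

D-37: K-61 present → D-37 forms (Rx 7). [1 rule application]
N-57: K-61 present → D-37 forms (Rx 7). D-37 present → M-67 forms (Rx 3). M-49 and M-67 present → B-53 forms (Rx 2). D-37 and B-53 present → N-57 forms (Rx 6). [4 rule applications]
D-37 needs fewer.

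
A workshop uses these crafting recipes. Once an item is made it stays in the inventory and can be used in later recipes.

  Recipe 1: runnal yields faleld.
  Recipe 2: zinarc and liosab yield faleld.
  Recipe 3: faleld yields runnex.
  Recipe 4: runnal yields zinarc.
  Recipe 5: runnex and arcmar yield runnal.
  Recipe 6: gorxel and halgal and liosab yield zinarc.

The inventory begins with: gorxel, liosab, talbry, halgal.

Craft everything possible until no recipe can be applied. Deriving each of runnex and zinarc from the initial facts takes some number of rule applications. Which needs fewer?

zinarc: gorxel and halgal and liosab → zinarc (Recipe 6). [1 rule application]
runnex: gorxel and halgal and liosab → zinarc (Recipe 6). Using Recipe 2, zinarc and liosab make faleld. faleld → runnex (Recipe 3). [3 rule applications]
zinarc needs fewer.

zinarc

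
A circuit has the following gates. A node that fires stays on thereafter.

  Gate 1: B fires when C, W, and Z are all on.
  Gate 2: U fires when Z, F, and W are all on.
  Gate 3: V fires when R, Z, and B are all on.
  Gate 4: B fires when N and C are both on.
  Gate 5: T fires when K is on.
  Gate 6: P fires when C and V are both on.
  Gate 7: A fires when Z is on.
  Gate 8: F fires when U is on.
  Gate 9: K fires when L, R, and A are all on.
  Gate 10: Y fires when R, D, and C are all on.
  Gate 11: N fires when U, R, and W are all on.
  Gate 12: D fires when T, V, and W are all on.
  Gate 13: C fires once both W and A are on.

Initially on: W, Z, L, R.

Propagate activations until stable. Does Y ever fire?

Z is on, so A fires (Gate 7).
Gate 13: W and A on → C on.
L, R, and A are on, so K fires (Gate 9).
Gate 5: K on → T on.
C, W, and Z are on, so B fires (Gate 1).
R, Z, and B are on, so V fires (Gate 3).
T, V, and W are on, so D fires (Gate 12).
R, D, and C are on, so Y fires (Gate 10).

Yes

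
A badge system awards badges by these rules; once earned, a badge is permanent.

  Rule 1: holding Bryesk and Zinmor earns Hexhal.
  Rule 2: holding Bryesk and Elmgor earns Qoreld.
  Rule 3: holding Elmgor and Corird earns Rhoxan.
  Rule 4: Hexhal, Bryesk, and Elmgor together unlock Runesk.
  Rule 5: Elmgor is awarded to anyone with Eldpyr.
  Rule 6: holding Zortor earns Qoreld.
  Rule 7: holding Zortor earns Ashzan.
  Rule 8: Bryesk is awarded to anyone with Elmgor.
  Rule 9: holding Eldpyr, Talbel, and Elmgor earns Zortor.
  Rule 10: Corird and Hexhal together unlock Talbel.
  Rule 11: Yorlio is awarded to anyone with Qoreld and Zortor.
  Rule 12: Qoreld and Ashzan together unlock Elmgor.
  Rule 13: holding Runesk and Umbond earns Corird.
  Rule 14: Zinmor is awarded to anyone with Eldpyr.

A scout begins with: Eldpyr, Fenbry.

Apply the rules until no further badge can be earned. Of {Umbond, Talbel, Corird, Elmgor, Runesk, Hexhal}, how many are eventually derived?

3

With Eldpyr, Elmgor is earned (Rule 5).
With Eldpyr, Zinmor is earned (Rule 14).
With Elmgor, Bryesk is earned (Rule 8).
With Bryesk and Zinmor, Hexhal is earned (Rule 1).
With Hexhal, Bryesk, and Elmgor, Runesk is earned (Rule 4).
No rule produces Umbond, and it is not given.
Talbel would need Corird and Hexhal (Rule 10), but Corird is never earned.
Corird would need Runesk and Umbond (Rule 13), but Umbond is never earned.
Elmgor: reached.
Runesk: reached.
Hexhal: reached.
Reached: Elmgor, Runesk, and Hexhal — 3 of the 6.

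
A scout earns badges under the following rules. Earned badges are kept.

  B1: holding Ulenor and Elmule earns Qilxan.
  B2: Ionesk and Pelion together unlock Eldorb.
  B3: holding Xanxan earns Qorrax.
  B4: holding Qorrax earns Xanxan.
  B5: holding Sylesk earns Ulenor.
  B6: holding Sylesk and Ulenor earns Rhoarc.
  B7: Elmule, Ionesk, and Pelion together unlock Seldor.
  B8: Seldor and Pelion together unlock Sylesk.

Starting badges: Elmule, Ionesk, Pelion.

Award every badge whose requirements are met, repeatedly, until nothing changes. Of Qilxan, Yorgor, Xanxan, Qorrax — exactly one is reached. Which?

With Elmule, Ionesk, and Pelion, Seldor is earned (B7).
With Seldor and Pelion, Sylesk is earned (B8).
With Sylesk, Ulenor is earned (B5).
With Ulenor and Elmule, Qilxan is earned (B1).
Qorrax would need Xanxan (B3), but Xanxan is never earned. Xanxan would need Qorrax (B4), but Qorrax is never earned. No rule produces Yorgor, and it is not given.

Qilxan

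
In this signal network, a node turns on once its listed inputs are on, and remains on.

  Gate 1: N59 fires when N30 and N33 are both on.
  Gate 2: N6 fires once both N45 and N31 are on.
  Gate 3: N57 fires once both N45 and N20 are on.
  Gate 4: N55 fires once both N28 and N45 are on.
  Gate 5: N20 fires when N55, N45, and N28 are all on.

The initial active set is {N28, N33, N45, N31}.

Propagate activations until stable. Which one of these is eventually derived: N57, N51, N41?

N57

Gate 4: N28 and N45 on → N55 on.
Gate 5: N55, N45, and N28 on → N20 on.
Gate 3: N45 and N20 on → N57 on.
No rule produces N41, and it is not given. No rule produces N51, and it is not given.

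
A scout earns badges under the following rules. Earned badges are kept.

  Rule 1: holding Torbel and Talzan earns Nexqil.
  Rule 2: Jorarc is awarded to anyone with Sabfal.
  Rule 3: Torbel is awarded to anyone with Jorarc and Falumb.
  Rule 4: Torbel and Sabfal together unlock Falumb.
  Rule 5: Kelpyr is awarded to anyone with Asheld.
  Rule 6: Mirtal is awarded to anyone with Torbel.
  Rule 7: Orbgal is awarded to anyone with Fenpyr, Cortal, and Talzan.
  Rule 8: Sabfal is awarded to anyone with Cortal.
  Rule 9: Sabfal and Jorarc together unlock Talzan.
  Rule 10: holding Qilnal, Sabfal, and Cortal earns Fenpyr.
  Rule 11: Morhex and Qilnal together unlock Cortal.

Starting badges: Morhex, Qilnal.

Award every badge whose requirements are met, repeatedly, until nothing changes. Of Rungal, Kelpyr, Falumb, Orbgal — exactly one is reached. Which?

With Morhex and Qilnal, Cortal is earned (Rule 11).
With Cortal, Sabfal is earned (Rule 8).
With Qilnal, Sabfal, and Cortal, Fenpyr is earned (Rule 10).
With Sabfal, Jorarc is earned (Rule 2).
With Sabfal and Jorarc, Talzan is earned (Rule 9).
With Fenpyr, Cortal, and Talzan, Orbgal is earned (Rule 7).
Kelpyr would need Asheld (Rule 5), but Asheld is never earned. No rule produces Rungal, and it is not given. Falumb would need Torbel and Sabfal (Rule 4), but Torbel is never earned.

Orbgal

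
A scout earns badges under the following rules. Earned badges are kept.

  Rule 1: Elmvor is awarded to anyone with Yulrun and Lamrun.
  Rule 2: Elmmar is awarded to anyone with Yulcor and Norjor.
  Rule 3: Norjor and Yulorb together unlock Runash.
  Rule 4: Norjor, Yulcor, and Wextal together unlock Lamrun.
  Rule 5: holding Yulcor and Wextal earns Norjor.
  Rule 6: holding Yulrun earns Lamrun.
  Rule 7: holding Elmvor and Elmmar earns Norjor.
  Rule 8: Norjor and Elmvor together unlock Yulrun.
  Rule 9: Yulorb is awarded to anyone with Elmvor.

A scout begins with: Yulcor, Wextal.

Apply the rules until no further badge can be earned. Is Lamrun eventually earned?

With Yulcor and Wextal, Norjor is earned (Rule 5).
With Norjor, Yulcor, and Wextal, Lamrun is earned (Rule 4).

Yes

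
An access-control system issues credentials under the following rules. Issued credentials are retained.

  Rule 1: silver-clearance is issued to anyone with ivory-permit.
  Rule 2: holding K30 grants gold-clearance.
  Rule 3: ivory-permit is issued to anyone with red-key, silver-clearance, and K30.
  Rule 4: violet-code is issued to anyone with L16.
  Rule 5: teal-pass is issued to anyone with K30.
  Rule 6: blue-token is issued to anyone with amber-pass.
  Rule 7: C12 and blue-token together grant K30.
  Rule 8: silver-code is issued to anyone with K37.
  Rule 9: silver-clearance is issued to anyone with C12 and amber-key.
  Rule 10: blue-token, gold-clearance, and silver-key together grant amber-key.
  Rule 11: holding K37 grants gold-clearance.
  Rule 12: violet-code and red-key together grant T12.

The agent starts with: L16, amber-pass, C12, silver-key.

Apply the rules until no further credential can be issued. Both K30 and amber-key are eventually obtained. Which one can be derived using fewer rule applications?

K30

K30: Holding amber-pass grants blue-token (Rule 6). Holding C12 and blue-token grants K30 (Rule 7). [2 rule applications]
amber-key: Holding amber-pass grants blue-token (Rule 6). Holding C12 and blue-token grants K30 (Rule 7). Holding K30 grants gold-clearance (Rule 2). Holding blue-token, gold-clearance, and silver-key grants amber-key (Rule 10). [4 rule applications]
K30 needs fewer.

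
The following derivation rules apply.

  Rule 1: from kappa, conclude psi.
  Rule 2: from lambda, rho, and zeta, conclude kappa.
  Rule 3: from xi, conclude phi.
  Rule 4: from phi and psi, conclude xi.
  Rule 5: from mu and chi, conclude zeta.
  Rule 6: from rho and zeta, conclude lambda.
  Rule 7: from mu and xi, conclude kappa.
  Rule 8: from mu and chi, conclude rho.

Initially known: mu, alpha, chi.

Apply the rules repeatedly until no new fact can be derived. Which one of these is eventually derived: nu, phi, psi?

mu and chi hold, so rho follows (Rule 8).
From mu and chi, Rule 5 gives zeta.
rho and zeta hold, so lambda follows (Rule 6).
From lambda, rho, and zeta, Rule 2 gives kappa.
kappa holds, so psi follows (Rule 1).
No rule produces nu, and it is not given. phi would need xi (Rule 3), but xi is never established.

psi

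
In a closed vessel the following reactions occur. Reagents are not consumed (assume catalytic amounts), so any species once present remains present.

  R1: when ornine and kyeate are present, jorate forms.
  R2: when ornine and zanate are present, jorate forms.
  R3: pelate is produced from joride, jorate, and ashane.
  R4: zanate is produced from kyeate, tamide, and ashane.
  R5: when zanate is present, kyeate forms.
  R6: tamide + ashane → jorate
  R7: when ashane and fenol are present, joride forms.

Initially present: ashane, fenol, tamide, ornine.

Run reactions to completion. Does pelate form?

tamide and ashane present → jorate forms (R6).
ashane and fenol present → joride forms (R7).
joride, jorate, and ashane present → pelate forms (R3).

Yes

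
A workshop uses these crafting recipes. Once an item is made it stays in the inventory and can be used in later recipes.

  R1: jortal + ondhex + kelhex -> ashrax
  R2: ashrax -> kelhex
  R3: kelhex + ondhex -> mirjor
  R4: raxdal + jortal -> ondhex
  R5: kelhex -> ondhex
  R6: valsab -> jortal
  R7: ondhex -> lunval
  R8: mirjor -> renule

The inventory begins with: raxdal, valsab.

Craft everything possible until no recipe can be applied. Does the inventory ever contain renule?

renule would need mirjor (R8), but mirjor is never obtained.

No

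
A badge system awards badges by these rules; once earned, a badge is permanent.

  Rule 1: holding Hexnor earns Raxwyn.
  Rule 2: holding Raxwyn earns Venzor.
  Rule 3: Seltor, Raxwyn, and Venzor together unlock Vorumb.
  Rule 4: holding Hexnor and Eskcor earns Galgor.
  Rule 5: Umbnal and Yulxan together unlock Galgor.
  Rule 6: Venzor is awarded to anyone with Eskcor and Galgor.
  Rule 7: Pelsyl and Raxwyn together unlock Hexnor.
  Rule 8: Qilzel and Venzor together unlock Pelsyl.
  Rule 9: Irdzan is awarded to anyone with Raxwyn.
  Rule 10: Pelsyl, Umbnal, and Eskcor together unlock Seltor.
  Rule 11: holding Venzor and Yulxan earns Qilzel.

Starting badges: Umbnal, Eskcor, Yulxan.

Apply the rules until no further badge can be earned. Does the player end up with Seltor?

With Umbnal and Yulxan, Galgor is earned (Rule 5).
With Eskcor and Galgor, Venzor is earned (Rule 6).
With Venzor and Yulxan, Qilzel is earned (Rule 11).
With Qilzel and Venzor, Pelsyl is earned (Rule 8).
With Pelsyl, Umbnal, and Eskcor, Seltor is earned (Rule 10).

Yes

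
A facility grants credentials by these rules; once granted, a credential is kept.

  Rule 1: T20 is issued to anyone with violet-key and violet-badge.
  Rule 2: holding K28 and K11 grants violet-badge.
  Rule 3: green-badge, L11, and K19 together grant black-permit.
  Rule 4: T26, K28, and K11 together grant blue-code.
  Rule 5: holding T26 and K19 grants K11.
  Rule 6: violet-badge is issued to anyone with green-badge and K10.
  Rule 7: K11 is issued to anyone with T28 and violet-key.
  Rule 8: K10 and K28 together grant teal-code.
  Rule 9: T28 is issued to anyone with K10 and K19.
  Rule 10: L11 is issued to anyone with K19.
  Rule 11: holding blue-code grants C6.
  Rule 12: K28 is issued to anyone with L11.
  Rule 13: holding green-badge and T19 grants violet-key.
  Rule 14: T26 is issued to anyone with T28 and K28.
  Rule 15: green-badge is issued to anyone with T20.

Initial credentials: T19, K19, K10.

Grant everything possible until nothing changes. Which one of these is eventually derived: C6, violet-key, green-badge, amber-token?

Holding K10 and K19 grants T28 (Rule 9).
Holding K19 grants L11 (Rule 10).
Holding L11 grants K28 (Rule 12).
Holding T28 and K28 grants T26 (Rule 14).
Holding T26 and K19 grants K11 (Rule 5).
Holding T26, K28, and K11 grants blue-code (Rule 4).
Holding blue-code grants C6 (Rule 11).
No rule produces amber-token, and it is not given. violet-key would need green-badge and T19 (Rule 13), but green-badge is never granted. green-badge would need T20 (Rule 15), but T20 is never granted.

C6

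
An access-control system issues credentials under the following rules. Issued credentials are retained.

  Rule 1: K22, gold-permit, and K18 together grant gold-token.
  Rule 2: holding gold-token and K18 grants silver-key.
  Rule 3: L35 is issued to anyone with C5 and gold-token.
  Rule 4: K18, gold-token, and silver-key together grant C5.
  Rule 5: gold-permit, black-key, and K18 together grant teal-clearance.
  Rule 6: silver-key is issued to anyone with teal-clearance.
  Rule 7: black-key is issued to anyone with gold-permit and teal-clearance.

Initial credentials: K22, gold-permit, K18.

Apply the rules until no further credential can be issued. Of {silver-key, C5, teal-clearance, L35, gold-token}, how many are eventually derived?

Holding K22, gold-permit, and K18 grants gold-token (Rule 1).
Holding gold-token and K18 grants silver-key (Rule 2).
Holding K18, gold-token, and silver-key grants C5 (Rule 4).
Holding C5 and gold-token grants L35 (Rule 3).
silver-key: reached.
C5: reached.
teal-clearance would need gold-permit, black-key, and K18 (Rule 5), but black-key is never granted.
L35: reached.
gold-token: reached.
Reached: silver-key, C5, L35, and gold-token — 4 of the 5.

4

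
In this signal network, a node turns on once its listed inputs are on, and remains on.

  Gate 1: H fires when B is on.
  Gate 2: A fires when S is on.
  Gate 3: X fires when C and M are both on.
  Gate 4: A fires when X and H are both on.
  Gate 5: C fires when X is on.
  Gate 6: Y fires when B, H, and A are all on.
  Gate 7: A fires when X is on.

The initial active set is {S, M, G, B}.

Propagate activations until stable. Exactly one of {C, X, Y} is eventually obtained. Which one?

Y

Gate 2: S on → A on.
B is on, so H fires (Gate 1).
Gate 6: B, H, and A on → Y on.
C would need X (Gate 5), but X never turns on. X would need C and M (Gate 3), but C never turns on.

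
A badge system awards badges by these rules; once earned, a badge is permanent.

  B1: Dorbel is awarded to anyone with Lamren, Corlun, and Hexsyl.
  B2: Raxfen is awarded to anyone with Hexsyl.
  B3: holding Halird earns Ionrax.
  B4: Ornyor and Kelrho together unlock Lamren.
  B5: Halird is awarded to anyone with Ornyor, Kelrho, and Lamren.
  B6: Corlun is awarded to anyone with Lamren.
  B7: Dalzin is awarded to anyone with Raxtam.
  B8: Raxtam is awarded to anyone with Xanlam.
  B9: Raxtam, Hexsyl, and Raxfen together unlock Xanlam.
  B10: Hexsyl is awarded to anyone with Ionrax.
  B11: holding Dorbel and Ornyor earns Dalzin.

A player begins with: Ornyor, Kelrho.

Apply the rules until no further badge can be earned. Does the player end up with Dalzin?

Yes

With Ornyor and Kelrho, Lamren is earned (B4).
With Ornyor, Kelrho, and Lamren, Halird is earned (B5).
With Lamren, Corlun is earned (B6).
With Halird, Ionrax is earned (B3).
With Ionrax, Hexsyl is earned (B10).
With Lamren, Corlun, and Hexsyl, Dorbel is earned (B1).
With Dorbel and Ornyor, Dalzin is earned (B11).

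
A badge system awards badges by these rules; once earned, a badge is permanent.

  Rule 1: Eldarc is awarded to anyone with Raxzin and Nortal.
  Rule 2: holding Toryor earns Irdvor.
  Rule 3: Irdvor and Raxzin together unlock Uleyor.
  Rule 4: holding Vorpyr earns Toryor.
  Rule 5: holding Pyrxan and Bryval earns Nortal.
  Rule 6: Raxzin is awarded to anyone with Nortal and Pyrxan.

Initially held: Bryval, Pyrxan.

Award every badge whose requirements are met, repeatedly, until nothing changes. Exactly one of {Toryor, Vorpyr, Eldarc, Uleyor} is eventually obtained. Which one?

With Pyrxan and Bryval, Nortal is earned (Rule 5).
With Nortal and Pyrxan, Raxzin is earned (Rule 6).
With Raxzin and Nortal, Eldarc is earned (Rule 1).
No rule produces Vorpyr, and it is not given. Uleyor would need Irdvor and Raxzin (Rule 3), but Irdvor is never earned. Toryor would need Vorpyr (Rule 4), but Vorpyr is never earned.

Eldarc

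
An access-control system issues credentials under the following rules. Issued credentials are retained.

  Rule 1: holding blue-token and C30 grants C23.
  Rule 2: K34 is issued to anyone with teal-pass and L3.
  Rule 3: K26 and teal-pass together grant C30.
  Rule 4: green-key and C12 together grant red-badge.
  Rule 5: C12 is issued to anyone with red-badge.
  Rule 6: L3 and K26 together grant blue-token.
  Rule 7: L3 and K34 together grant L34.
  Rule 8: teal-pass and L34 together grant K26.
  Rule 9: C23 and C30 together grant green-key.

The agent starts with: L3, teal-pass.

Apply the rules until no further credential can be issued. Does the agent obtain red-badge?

red-badge would need green-key and C12 (Rule 4), but C12 is never granted.

No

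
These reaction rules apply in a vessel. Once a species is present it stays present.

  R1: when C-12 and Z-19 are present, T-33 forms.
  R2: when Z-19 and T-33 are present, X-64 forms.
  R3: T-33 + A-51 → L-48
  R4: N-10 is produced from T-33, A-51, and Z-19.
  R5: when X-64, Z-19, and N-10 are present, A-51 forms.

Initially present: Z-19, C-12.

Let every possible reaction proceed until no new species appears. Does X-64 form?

C-12 and Z-19 present → T-33 forms (R1).
Z-19 and T-33 present → X-64 forms (R2).

Yes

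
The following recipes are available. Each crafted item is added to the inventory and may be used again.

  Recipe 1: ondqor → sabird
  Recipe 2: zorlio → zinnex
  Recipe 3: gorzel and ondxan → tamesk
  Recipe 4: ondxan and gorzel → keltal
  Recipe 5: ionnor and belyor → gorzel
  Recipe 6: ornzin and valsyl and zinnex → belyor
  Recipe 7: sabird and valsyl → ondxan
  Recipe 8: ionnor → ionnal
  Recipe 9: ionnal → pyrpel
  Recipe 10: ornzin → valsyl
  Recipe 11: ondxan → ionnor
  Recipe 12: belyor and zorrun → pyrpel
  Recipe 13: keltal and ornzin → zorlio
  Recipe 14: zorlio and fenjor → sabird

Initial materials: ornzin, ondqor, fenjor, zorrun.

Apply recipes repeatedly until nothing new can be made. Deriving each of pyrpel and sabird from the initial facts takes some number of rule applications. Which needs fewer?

sabird: ondqor → sabird (Recipe 1). [1 rule application]
pyrpel: Using Recipe 10, ornzin makes valsyl. ondqor → sabird (Recipe 1). sabird and valsyl → ondxan (Recipe 7). Using Recipe 11, ondxan makes ionnor. Using Recipe 8, ionnor makes ionnal. ionnal → pyrpel (Recipe 9). [6 rule applications]
sabird needs fewer.

sabird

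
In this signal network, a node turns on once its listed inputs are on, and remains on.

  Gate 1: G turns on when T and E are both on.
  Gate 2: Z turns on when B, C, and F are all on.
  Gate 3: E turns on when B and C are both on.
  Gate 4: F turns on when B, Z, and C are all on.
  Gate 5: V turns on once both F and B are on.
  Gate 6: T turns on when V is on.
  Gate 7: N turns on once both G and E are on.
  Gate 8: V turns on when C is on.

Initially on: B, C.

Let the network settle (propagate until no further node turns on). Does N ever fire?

B and C are on, so E turns on (Gate 3).
C is on, so V turns on (Gate 8).
V is on, so T turns on (Gate 6).
Gate 1: T and E on → G on.
G and E are on, so N turns on (Gate 7).

Yes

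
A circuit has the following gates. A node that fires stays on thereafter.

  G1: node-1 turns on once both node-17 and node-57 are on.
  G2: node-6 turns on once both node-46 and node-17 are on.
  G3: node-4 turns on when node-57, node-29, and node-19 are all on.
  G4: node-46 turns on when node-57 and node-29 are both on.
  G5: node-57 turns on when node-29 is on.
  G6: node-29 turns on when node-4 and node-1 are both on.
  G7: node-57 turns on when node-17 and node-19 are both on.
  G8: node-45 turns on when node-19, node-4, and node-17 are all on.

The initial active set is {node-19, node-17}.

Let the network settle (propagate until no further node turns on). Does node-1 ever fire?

Yes

G7: node-17 and node-19 on → node-57 on.
G1: node-17 and node-57 on → node-1 on.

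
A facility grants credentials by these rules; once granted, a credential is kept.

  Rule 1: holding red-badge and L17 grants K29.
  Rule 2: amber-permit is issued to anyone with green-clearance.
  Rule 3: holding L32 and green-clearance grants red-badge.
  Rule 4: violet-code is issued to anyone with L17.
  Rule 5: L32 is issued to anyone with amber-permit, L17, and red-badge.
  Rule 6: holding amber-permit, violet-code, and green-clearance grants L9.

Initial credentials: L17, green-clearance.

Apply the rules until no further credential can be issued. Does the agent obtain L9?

Holding L17 grants violet-code (Rule 4).
Holding green-clearance grants amber-permit (Rule 2).
Holding amber-permit, violet-code, and green-clearance grants L9 (Rule 6).

Yes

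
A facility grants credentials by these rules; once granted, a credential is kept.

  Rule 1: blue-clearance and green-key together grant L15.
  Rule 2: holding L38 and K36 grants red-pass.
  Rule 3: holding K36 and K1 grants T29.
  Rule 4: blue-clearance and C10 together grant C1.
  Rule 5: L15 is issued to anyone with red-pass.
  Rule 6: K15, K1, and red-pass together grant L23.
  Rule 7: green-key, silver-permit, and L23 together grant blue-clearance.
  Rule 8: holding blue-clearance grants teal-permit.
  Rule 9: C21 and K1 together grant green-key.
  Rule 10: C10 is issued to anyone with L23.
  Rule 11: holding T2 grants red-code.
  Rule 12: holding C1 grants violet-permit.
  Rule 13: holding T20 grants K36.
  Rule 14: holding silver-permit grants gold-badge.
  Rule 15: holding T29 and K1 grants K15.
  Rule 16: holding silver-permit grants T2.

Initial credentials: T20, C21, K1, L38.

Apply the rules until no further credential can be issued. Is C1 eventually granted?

C1 would need blue-clearance and C10 (Rule 4), but blue-clearance is never granted.

No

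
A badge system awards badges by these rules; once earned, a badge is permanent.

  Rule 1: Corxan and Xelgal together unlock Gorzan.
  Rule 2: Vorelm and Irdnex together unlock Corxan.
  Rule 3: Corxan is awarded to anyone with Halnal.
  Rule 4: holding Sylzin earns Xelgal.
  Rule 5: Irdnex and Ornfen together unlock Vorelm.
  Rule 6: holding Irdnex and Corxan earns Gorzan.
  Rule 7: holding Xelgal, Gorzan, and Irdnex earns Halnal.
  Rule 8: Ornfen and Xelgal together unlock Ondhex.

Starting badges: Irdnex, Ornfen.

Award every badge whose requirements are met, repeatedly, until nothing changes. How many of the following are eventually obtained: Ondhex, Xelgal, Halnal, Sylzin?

0

Ondhex would need Ornfen and Xelgal (Rule 8), but Xelgal is never earned.
Xelgal would need Sylzin (Rule 4), but Sylzin is never earned.
Halnal would need Xelgal, Gorzan, and Irdnex (Rule 7), but Xelgal is never earned.
No rule produces Sylzin, and it is not given.
None of the 4 are reached.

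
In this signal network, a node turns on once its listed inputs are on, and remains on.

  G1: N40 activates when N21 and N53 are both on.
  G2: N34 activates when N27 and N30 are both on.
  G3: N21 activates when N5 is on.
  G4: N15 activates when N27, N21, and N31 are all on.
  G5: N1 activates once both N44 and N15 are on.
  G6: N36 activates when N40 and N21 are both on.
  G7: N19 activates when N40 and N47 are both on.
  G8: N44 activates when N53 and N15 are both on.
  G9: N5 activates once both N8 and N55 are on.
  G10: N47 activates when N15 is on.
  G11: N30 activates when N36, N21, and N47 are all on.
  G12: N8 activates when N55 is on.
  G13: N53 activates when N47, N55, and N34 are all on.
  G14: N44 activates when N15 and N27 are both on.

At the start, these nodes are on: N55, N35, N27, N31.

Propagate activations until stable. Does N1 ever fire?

N55 is on, so N8 activates (G12).
N8 and N55 are on, so N5 activates (G9).
N5 is on, so N21 activates (G3).
N27, N21, and N31 are on, so N15 activates (G4).
G14: N15 and N27 on → N44 on.
N44 and N15 are on, so N1 activates (G5).

Yes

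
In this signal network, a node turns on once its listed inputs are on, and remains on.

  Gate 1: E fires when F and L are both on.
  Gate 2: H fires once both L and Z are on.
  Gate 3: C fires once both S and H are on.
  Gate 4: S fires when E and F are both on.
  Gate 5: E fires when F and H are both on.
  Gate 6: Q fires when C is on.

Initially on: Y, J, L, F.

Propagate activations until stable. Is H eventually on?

H would need L and Z (Gate 2), but Z never turns on.

No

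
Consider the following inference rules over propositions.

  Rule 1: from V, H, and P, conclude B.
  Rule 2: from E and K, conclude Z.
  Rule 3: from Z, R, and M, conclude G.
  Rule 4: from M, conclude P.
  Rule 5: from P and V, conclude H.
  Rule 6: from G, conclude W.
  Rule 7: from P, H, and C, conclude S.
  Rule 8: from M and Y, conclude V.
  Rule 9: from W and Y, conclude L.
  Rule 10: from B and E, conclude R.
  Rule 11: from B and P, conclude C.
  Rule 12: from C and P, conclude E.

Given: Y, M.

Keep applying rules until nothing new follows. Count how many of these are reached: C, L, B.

2

M holds, so P follows (Rule 4).
M and Y hold, so V follows (Rule 8).
P and V hold, so H follows (Rule 5).
From V, H, and P, Rule 1 gives B.
B and P hold, so C follows (Rule 11).
C: reached.
L would need W and Y (Rule 9), but W is never established.
B: reached.
Reached: C and B — 2 of the 3.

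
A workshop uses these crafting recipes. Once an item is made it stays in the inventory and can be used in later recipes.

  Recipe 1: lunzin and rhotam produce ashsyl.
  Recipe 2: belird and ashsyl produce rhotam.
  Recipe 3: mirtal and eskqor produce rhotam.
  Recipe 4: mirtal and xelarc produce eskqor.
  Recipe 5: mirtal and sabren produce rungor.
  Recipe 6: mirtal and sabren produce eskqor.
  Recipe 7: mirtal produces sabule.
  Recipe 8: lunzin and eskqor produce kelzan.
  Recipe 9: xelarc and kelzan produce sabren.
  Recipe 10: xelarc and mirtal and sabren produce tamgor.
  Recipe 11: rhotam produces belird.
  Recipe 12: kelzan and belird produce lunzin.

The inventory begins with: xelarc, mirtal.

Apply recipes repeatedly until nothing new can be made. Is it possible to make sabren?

sabren would need xelarc and kelzan (Recipe 9), but kelzan is never obtained.

No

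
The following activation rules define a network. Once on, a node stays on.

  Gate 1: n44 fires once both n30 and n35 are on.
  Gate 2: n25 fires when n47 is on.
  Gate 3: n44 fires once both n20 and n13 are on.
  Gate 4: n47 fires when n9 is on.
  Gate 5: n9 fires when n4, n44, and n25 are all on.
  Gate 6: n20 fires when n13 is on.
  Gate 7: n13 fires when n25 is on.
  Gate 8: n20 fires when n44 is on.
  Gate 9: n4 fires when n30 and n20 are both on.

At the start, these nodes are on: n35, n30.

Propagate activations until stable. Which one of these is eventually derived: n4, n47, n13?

n4

Gate 1: n30 and n35 on → n44 on.
Gate 8: n44 on → n20 on.
Gate 9: n30 and n20 on → n4 on.
n13 would need n25 (Gate 7), but n25 never turns on. n47 would need n9 (Gate 4), but n9 never turns on.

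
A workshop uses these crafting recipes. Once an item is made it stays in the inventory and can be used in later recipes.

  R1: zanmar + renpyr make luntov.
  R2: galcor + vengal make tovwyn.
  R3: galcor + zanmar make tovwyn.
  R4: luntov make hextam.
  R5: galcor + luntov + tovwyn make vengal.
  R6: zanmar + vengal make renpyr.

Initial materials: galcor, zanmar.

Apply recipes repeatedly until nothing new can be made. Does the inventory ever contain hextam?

No

hextam would need luntov (R4), but luntov is never obtained.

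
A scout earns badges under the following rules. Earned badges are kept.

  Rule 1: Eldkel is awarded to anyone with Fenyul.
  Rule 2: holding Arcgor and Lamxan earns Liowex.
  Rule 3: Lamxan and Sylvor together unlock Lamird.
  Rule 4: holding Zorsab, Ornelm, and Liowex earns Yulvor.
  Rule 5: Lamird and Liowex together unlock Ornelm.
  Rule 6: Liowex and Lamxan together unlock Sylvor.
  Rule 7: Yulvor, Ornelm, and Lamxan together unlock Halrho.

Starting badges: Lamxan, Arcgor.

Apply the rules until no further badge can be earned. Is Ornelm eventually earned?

With Arcgor and Lamxan, Liowex is earned (Rule 2).
With Liowex and Lamxan, Sylvor is earned (Rule 6).
With Lamxan and Sylvor, Lamird is earned (Rule 3).
With Lamird and Liowex, Ornelm is earned (Rule 5).

Yes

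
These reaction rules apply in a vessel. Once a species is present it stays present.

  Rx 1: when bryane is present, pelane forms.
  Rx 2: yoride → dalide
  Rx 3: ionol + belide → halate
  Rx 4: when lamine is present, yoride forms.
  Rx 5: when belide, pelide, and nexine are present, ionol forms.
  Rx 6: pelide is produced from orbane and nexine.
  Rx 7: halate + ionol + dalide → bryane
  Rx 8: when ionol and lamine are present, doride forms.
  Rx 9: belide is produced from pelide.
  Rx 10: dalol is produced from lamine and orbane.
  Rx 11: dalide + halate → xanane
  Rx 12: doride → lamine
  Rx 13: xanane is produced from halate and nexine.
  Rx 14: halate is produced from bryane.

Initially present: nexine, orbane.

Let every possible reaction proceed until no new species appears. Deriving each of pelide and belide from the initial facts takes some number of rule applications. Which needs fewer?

pelide

pelide: orbane and nexine present → pelide forms (Rx 6). [1 rule application]
belide: orbane and nexine present → pelide forms (Rx 6). pelide present → belide forms (Rx 9). [2 rule applications]
pelide needs fewer.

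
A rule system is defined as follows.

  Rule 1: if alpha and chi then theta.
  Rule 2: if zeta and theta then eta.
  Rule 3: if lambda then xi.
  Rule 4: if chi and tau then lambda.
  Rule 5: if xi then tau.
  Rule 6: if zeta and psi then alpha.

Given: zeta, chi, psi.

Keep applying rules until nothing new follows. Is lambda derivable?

No

lambda would need chi and tau (Rule 4), but tau is never established.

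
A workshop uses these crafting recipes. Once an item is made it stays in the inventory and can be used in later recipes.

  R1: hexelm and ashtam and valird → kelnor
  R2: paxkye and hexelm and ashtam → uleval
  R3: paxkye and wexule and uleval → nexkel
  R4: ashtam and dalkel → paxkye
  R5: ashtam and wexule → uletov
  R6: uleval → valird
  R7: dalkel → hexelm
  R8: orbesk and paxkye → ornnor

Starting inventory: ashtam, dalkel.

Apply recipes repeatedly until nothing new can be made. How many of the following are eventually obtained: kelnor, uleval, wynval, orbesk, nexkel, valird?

3

ashtam and dalkel → paxkye (R4).
Using R7, dalkel makes hexelm.
paxkye and hexelm and ashtam → uleval (R2).
uleval → valird (R6).
Using R1, hexelm, ashtam, and valird make kelnor.
kelnor: reached.
uleval: reached.
No rule produces wynval, and it is not given.
No rule produces orbesk, and it is not given.
nexkel would need paxkye, wexule, and uleval (R3), but wexule is never obtained.
valird: reached.
Reached: kelnor, uleval, and valird — 3 of the 6.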